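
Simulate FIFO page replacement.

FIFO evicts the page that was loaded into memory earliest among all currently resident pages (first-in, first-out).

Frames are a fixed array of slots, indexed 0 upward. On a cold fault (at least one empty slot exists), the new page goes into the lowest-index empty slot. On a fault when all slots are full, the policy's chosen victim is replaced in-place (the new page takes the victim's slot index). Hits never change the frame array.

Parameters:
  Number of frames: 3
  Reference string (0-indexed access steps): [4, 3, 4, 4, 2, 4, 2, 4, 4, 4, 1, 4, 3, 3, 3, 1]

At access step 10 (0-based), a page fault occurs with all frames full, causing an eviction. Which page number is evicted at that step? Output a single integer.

Answer: 4

Derivation:
Step 0: ref 4 -> FAULT, frames=[4,-,-]
Step 1: ref 3 -> FAULT, frames=[4,3,-]
Step 2: ref 4 -> HIT, frames=[4,3,-]
Step 3: ref 4 -> HIT, frames=[4,3,-]
Step 4: ref 2 -> FAULT, frames=[4,3,2]
Step 5: ref 4 -> HIT, frames=[4,3,2]
Step 6: ref 2 -> HIT, frames=[4,3,2]
Step 7: ref 4 -> HIT, frames=[4,3,2]
Step 8: ref 4 -> HIT, frames=[4,3,2]
Step 9: ref 4 -> HIT, frames=[4,3,2]
Step 10: ref 1 -> FAULT, evict 4, frames=[1,3,2]
At step 10: evicted page 4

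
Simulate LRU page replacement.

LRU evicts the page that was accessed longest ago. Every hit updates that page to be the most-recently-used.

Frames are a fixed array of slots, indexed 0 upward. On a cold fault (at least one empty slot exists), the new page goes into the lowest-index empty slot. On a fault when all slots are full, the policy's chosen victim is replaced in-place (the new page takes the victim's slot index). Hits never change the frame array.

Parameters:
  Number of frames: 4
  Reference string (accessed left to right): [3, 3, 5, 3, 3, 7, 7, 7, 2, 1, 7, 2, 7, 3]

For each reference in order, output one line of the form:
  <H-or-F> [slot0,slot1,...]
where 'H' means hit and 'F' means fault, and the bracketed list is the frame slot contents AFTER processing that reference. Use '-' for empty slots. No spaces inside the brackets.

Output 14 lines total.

F [3,-,-,-]
H [3,-,-,-]
F [3,5,-,-]
H [3,5,-,-]
H [3,5,-,-]
F [3,5,7,-]
H [3,5,7,-]
H [3,5,7,-]
F [3,5,7,2]
F [3,1,7,2]
H [3,1,7,2]
H [3,1,7,2]
H [3,1,7,2]
H [3,1,7,2]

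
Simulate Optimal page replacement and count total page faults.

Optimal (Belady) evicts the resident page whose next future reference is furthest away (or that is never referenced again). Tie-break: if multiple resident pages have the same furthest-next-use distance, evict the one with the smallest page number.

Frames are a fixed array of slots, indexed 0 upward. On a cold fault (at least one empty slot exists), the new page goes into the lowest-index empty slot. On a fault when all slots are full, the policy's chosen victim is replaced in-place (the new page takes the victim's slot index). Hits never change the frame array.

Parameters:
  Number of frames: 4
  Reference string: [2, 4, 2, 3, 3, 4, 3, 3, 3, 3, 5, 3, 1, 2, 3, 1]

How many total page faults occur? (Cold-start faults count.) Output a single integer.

Step 0: ref 2 → FAULT, frames=[2,-,-,-]
Step 1: ref 4 → FAULT, frames=[2,4,-,-]
Step 2: ref 2 → HIT, frames=[2,4,-,-]
Step 3: ref 3 → FAULT, frames=[2,4,3,-]
Step 4: ref 3 → HIT, frames=[2,4,3,-]
Step 5: ref 4 → HIT, frames=[2,4,3,-]
Step 6: ref 3 → HIT, frames=[2,4,3,-]
Step 7: ref 3 → HIT, frames=[2,4,3,-]
Step 8: ref 3 → HIT, frames=[2,4,3,-]
Step 9: ref 3 → HIT, frames=[2,4,3,-]
Step 10: ref 5 → FAULT, frames=[2,4,3,5]
Step 11: ref 3 → HIT, frames=[2,4,3,5]
Step 12: ref 1 → FAULT (evict 4), frames=[2,1,3,5]
Step 13: ref 2 → HIT, frames=[2,1,3,5]
Step 14: ref 3 → HIT, frames=[2,1,3,5]
Step 15: ref 1 → HIT, frames=[2,1,3,5]
Total faults: 5

Answer: 5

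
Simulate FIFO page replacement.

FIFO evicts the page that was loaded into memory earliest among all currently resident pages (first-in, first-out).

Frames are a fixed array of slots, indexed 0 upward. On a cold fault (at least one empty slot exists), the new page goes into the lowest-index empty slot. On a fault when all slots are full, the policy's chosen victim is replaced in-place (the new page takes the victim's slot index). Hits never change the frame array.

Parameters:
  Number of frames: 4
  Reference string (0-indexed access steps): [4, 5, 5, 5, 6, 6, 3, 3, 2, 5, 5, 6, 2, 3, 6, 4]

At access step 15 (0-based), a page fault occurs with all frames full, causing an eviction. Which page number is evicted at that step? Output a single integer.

Answer: 5

Derivation:
Step 0: ref 4 -> FAULT, frames=[4,-,-,-]
Step 1: ref 5 -> FAULT, frames=[4,5,-,-]
Step 2: ref 5 -> HIT, frames=[4,5,-,-]
Step 3: ref 5 -> HIT, frames=[4,5,-,-]
Step 4: ref 6 -> FAULT, frames=[4,5,6,-]
Step 5: ref 6 -> HIT, frames=[4,5,6,-]
Step 6: ref 3 -> FAULT, frames=[4,5,6,3]
Step 7: ref 3 -> HIT, frames=[4,5,6,3]
Step 8: ref 2 -> FAULT, evict 4, frames=[2,5,6,3]
Step 9: ref 5 -> HIT, frames=[2,5,6,3]
Step 10: ref 5 -> HIT, frames=[2,5,6,3]
Step 11: ref 6 -> HIT, frames=[2,5,6,3]
Step 12: ref 2 -> HIT, frames=[2,5,6,3]
Step 13: ref 3 -> HIT, frames=[2,5,6,3]
Step 14: ref 6 -> HIT, frames=[2,5,6,3]
Step 15: ref 4 -> FAULT, evict 5, frames=[2,4,6,3]
At step 15: evicted page 5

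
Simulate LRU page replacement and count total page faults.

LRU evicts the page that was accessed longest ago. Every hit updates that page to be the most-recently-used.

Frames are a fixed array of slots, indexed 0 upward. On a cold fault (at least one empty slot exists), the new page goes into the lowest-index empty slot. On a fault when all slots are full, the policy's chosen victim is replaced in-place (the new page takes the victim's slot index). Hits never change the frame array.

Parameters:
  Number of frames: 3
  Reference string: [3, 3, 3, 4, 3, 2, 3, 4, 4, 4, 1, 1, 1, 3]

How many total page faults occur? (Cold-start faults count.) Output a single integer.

Step 0: ref 3 → FAULT, frames=[3,-,-]
Step 1: ref 3 → HIT, frames=[3,-,-]
Step 2: ref 3 → HIT, frames=[3,-,-]
Step 3: ref 4 → FAULT, frames=[3,4,-]
Step 4: ref 3 → HIT, frames=[3,4,-]
Step 5: ref 2 → FAULT, frames=[3,4,2]
Step 6: ref 3 → HIT, frames=[3,4,2]
Step 7: ref 4 → HIT, frames=[3,4,2]
Step 8: ref 4 → HIT, frames=[3,4,2]
Step 9: ref 4 → HIT, frames=[3,4,2]
Step 10: ref 1 → FAULT (evict 2), frames=[3,4,1]
Step 11: ref 1 → HIT, frames=[3,4,1]
Step 12: ref 1 → HIT, frames=[3,4,1]
Step 13: ref 3 → HIT, frames=[3,4,1]
Total faults: 4

Answer: 4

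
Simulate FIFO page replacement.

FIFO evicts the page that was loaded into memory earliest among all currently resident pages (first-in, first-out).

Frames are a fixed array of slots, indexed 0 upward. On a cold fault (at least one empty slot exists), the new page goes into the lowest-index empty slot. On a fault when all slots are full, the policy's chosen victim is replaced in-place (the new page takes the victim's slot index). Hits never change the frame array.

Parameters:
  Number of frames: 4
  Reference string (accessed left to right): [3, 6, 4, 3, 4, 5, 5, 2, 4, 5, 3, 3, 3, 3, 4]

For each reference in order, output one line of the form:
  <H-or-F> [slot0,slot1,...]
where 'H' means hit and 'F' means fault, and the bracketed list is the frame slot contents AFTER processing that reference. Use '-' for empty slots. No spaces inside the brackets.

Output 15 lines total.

F [3,-,-,-]
F [3,6,-,-]
F [3,6,4,-]
H [3,6,4,-]
H [3,6,4,-]
F [3,6,4,5]
H [3,6,4,5]
F [2,6,4,5]
H [2,6,4,5]
H [2,6,4,5]
F [2,3,4,5]
H [2,3,4,5]
H [2,3,4,5]
H [2,3,4,5]
H [2,3,4,5]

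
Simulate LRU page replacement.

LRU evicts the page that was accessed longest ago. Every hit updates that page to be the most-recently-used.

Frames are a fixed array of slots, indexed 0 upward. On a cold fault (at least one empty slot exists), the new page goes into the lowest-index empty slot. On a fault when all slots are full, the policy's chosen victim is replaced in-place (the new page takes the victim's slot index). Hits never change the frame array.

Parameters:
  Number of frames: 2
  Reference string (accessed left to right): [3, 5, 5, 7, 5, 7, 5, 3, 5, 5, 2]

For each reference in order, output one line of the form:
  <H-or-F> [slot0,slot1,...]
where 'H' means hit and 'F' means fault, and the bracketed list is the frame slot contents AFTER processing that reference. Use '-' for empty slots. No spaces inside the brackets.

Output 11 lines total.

F [3,-]
F [3,5]
H [3,5]
F [7,5]
H [7,5]
H [7,5]
H [7,5]
F [3,5]
H [3,5]
H [3,5]
F [2,5]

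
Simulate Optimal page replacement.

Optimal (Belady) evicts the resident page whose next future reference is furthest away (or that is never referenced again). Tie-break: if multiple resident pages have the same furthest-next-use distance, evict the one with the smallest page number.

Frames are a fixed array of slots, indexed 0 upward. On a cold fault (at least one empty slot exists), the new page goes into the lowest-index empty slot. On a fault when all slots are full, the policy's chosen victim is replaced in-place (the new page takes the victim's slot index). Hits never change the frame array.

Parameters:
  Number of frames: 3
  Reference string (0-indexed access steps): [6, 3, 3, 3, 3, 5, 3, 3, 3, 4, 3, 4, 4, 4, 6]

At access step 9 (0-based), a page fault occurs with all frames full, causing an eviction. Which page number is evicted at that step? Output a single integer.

Answer: 5

Derivation:
Step 0: ref 6 -> FAULT, frames=[6,-,-]
Step 1: ref 3 -> FAULT, frames=[6,3,-]
Step 2: ref 3 -> HIT, frames=[6,3,-]
Step 3: ref 3 -> HIT, frames=[6,3,-]
Step 4: ref 3 -> HIT, frames=[6,3,-]
Step 5: ref 5 -> FAULT, frames=[6,3,5]
Step 6: ref 3 -> HIT, frames=[6,3,5]
Step 7: ref 3 -> HIT, frames=[6,3,5]
Step 8: ref 3 -> HIT, frames=[6,3,5]
Step 9: ref 4 -> FAULT, evict 5, frames=[6,3,4]
At step 9: evicted page 5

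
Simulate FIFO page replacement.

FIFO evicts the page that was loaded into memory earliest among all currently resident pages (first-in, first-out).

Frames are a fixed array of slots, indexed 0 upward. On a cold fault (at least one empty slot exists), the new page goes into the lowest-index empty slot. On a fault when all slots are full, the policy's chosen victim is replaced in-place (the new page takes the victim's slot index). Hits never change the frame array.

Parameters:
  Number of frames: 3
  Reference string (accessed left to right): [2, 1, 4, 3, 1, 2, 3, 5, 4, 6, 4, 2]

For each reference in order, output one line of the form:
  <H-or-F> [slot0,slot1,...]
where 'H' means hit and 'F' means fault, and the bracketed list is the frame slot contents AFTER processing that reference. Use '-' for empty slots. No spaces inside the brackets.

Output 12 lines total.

F [2,-,-]
F [2,1,-]
F [2,1,4]
F [3,1,4]
H [3,1,4]
F [3,2,4]
H [3,2,4]
F [3,2,5]
F [4,2,5]
F [4,6,5]
H [4,6,5]
F [4,6,2]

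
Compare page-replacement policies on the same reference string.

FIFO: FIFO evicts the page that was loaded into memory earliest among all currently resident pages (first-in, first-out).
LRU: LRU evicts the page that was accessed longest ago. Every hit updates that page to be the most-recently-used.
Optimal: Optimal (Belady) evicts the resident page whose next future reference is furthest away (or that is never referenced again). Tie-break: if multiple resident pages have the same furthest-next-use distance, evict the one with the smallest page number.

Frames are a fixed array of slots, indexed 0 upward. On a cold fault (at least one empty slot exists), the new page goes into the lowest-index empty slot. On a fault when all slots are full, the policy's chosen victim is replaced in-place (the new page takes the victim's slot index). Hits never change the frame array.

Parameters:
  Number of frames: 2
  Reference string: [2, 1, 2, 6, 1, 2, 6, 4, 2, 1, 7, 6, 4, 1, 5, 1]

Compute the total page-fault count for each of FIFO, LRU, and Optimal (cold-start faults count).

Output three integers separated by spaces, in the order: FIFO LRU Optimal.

Answer: 11 14 10

Derivation:
--- FIFO ---
  step 0: ref 2 -> FAULT, frames=[2,-] (faults so far: 1)
  step 1: ref 1 -> FAULT, frames=[2,1] (faults so far: 2)
  step 2: ref 2 -> HIT, frames=[2,1] (faults so far: 2)
  step 3: ref 6 -> FAULT, evict 2, frames=[6,1] (faults so far: 3)
  step 4: ref 1 -> HIT, frames=[6,1] (faults so far: 3)
  step 5: ref 2 -> FAULT, evict 1, frames=[6,2] (faults so far: 4)
  step 6: ref 6 -> HIT, frames=[6,2] (faults so far: 4)
  step 7: ref 4 -> FAULT, evict 6, frames=[4,2] (faults so far: 5)
  step 8: ref 2 -> HIT, frames=[4,2] (faults so far: 5)
  step 9: ref 1 -> FAULT, evict 2, frames=[4,1] (faults so far: 6)
  step 10: ref 7 -> FAULT, evict 4, frames=[7,1] (faults so far: 7)
  step 11: ref 6 -> FAULT, evict 1, frames=[7,6] (faults so far: 8)
  step 12: ref 4 -> FAULT, evict 7, frames=[4,6] (faults so far: 9)
  step 13: ref 1 -> FAULT, evict 6, frames=[4,1] (faults so far: 10)
  step 14: ref 5 -> FAULT, evict 4, frames=[5,1] (faults so far: 11)
  step 15: ref 1 -> HIT, frames=[5,1] (faults so far: 11)
  FIFO total faults: 11
--- LRU ---
  step 0: ref 2 -> FAULT, frames=[2,-] (faults so far: 1)
  step 1: ref 1 -> FAULT, frames=[2,1] (faults so far: 2)
  step 2: ref 2 -> HIT, frames=[2,1] (faults so far: 2)
  step 3: ref 6 -> FAULT, evict 1, frames=[2,6] (faults so far: 3)
  step 4: ref 1 -> FAULT, evict 2, frames=[1,6] (faults so far: 4)
  step 5: ref 2 -> FAULT, evict 6, frames=[1,2] (faults so far: 5)
  step 6: ref 6 -> FAULT, evict 1, frames=[6,2] (faults so far: 6)
  step 7: ref 4 -> FAULT, evict 2, frames=[6,4] (faults so far: 7)
  step 8: ref 2 -> FAULT, evict 6, frames=[2,4] (faults so far: 8)
  step 9: ref 1 -> FAULT, evict 4, frames=[2,1] (faults so far: 9)
  step 10: ref 7 -> FAULT, evict 2, frames=[7,1] (faults so far: 10)
  step 11: ref 6 -> FAULT, evict 1, frames=[7,6] (faults so far: 11)
  step 12: ref 4 -> FAULT, evict 7, frames=[4,6] (faults so far: 12)
  step 13: ref 1 -> FAULT, evict 6, frames=[4,1] (faults so far: 13)
  step 14: ref 5 -> FAULT, evict 4, frames=[5,1] (faults so far: 14)
  step 15: ref 1 -> HIT, frames=[5,1] (faults so far: 14)
  LRU total faults: 14
--- Optimal ---
  step 0: ref 2 -> FAULT, frames=[2,-] (faults so far: 1)
  step 1: ref 1 -> FAULT, frames=[2,1] (faults so far: 2)
  step 2: ref 2 -> HIT, frames=[2,1] (faults so far: 2)
  step 3: ref 6 -> FAULT, evict 2, frames=[6,1] (faults so far: 3)
  step 4: ref 1 -> HIT, frames=[6,1] (faults so far: 3)
  step 5: ref 2 -> FAULT, evict 1, frames=[6,2] (faults so far: 4)
  step 6: ref 6 -> HIT, frames=[6,2] (faults so far: 4)
  step 7: ref 4 -> FAULT, evict 6, frames=[4,2] (faults so far: 5)
  step 8: ref 2 -> HIT, frames=[4,2] (faults so far: 5)
  step 9: ref 1 -> FAULT, evict 2, frames=[4,1] (faults so far: 6)
  step 10: ref 7 -> FAULT, evict 1, frames=[4,7] (faults so far: 7)
  step 11: ref 6 -> FAULT, evict 7, frames=[4,6] (faults so far: 8)
  step 12: ref 4 -> HIT, frames=[4,6] (faults so far: 8)
  step 13: ref 1 -> FAULT, evict 4, frames=[1,6] (faults so far: 9)
  step 14: ref 5 -> FAULT, evict 6, frames=[1,5] (faults so far: 10)
  step 15: ref 1 -> HIT, frames=[1,5] (faults so far: 10)
  Optimal total faults: 10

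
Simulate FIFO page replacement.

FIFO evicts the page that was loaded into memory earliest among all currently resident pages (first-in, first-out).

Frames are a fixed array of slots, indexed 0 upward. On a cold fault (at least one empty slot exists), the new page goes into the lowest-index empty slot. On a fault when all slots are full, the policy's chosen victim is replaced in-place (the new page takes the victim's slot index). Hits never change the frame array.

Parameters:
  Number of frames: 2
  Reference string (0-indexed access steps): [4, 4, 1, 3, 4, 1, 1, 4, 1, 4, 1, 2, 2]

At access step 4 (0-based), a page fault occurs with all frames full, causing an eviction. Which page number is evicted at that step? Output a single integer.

Step 0: ref 4 -> FAULT, frames=[4,-]
Step 1: ref 4 -> HIT, frames=[4,-]
Step 2: ref 1 -> FAULT, frames=[4,1]
Step 3: ref 3 -> FAULT, evict 4, frames=[3,1]
Step 4: ref 4 -> FAULT, evict 1, frames=[3,4]
At step 4: evicted page 1

Answer: 1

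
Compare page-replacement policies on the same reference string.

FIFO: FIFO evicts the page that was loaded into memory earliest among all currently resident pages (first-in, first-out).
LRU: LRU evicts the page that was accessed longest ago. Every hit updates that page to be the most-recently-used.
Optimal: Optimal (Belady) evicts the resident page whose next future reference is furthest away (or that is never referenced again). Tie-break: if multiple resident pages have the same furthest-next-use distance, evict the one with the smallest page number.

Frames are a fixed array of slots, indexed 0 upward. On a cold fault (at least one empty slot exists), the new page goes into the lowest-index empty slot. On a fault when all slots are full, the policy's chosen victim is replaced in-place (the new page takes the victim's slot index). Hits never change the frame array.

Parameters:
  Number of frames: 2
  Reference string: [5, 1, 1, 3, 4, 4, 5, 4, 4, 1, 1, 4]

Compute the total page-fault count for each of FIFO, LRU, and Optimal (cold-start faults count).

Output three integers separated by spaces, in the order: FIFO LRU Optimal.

--- FIFO ---
  step 0: ref 5 -> FAULT, frames=[5,-] (faults so far: 1)
  step 1: ref 1 -> FAULT, frames=[5,1] (faults so far: 2)
  step 2: ref 1 -> HIT, frames=[5,1] (faults so far: 2)
  step 3: ref 3 -> FAULT, evict 5, frames=[3,1] (faults so far: 3)
  step 4: ref 4 -> FAULT, evict 1, frames=[3,4] (faults so far: 4)
  step 5: ref 4 -> HIT, frames=[3,4] (faults so far: 4)
  step 6: ref 5 -> FAULT, evict 3, frames=[5,4] (faults so far: 5)
  step 7: ref 4 -> HIT, frames=[5,4] (faults so far: 5)
  step 8: ref 4 -> HIT, frames=[5,4] (faults so far: 5)
  step 9: ref 1 -> FAULT, evict 4, frames=[5,1] (faults so far: 6)
  step 10: ref 1 -> HIT, frames=[5,1] (faults so far: 6)
  step 11: ref 4 -> FAULT, evict 5, frames=[4,1] (faults so far: 7)
  FIFO total faults: 7
--- LRU ---
  step 0: ref 5 -> FAULT, frames=[5,-] (faults so far: 1)
  step 1: ref 1 -> FAULT, frames=[5,1] (faults so far: 2)
  step 2: ref 1 -> HIT, frames=[5,1] (faults so far: 2)
  step 3: ref 3 -> FAULT, evict 5, frames=[3,1] (faults so far: 3)
  step 4: ref 4 -> FAULT, evict 1, frames=[3,4] (faults so far: 4)
  step 5: ref 4 -> HIT, frames=[3,4] (faults so far: 4)
  step 6: ref 5 -> FAULT, evict 3, frames=[5,4] (faults so far: 5)
  step 7: ref 4 -> HIT, frames=[5,4] (faults so far: 5)
  step 8: ref 4 -> HIT, frames=[5,4] (faults so far: 5)
  step 9: ref 1 -> FAULT, evict 5, frames=[1,4] (faults so far: 6)
  step 10: ref 1 -> HIT, frames=[1,4] (faults so far: 6)
  step 11: ref 4 -> HIT, frames=[1,4] (faults so far: 6)
  LRU total faults: 6
--- Optimal ---
  step 0: ref 5 -> FAULT, frames=[5,-] (faults so far: 1)
  step 1: ref 1 -> FAULT, frames=[5,1] (faults so far: 2)
  step 2: ref 1 -> HIT, frames=[5,1] (faults so far: 2)
  step 3: ref 3 -> FAULT, evict 1, frames=[5,3] (faults so far: 3)
  step 4: ref 4 -> FAULT, evict 3, frames=[5,4] (faults so far: 4)
  step 5: ref 4 -> HIT, frames=[5,4] (faults so far: 4)
  step 6: ref 5 -> HIT, frames=[5,4] (faults so far: 4)
  step 7: ref 4 -> HIT, frames=[5,4] (faults so far: 4)
  step 8: ref 4 -> HIT, frames=[5,4] (faults so far: 4)
  step 9: ref 1 -> FAULT, evict 5, frames=[1,4] (faults so far: 5)
  step 10: ref 1 -> HIT, frames=[1,4] (faults so far: 5)
  step 11: ref 4 -> HIT, frames=[1,4] (faults so far: 5)
  Optimal total faults: 5

Answer: 7 6 5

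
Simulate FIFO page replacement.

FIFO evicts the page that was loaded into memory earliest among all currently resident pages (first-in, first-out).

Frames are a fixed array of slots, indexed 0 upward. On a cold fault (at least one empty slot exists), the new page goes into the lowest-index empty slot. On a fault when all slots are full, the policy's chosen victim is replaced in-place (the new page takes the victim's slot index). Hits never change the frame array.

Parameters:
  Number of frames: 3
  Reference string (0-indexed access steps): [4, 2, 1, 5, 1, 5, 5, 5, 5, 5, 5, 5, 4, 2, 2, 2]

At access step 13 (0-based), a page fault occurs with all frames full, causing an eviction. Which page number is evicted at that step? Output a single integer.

Step 0: ref 4 -> FAULT, frames=[4,-,-]
Step 1: ref 2 -> FAULT, frames=[4,2,-]
Step 2: ref 1 -> FAULT, frames=[4,2,1]
Step 3: ref 5 -> FAULT, evict 4, frames=[5,2,1]
Step 4: ref 1 -> HIT, frames=[5,2,1]
Step 5: ref 5 -> HIT, frames=[5,2,1]
Step 6: ref 5 -> HIT, frames=[5,2,1]
Step 7: ref 5 -> HIT, frames=[5,2,1]
Step 8: ref 5 -> HIT, frames=[5,2,1]
Step 9: ref 5 -> HIT, frames=[5,2,1]
Step 10: ref 5 -> HIT, frames=[5,2,1]
Step 11: ref 5 -> HIT, frames=[5,2,1]
Step 12: ref 4 -> FAULT, evict 2, frames=[5,4,1]
Step 13: ref 2 -> FAULT, evict 1, frames=[5,4,2]
At step 13: evicted page 1

Answer: 1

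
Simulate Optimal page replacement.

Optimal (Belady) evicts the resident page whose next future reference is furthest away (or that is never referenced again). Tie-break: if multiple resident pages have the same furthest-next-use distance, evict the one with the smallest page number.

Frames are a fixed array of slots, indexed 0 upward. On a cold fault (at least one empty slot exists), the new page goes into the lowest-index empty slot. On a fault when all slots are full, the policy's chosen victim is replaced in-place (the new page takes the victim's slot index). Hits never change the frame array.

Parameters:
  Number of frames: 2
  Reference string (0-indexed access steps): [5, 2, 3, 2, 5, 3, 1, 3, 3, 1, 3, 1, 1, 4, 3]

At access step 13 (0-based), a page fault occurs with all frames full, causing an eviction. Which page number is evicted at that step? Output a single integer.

Step 0: ref 5 -> FAULT, frames=[5,-]
Step 1: ref 2 -> FAULT, frames=[5,2]
Step 2: ref 3 -> FAULT, evict 5, frames=[3,2]
Step 3: ref 2 -> HIT, frames=[3,2]
Step 4: ref 5 -> FAULT, evict 2, frames=[3,5]
Step 5: ref 3 -> HIT, frames=[3,5]
Step 6: ref 1 -> FAULT, evict 5, frames=[3,1]
Step 7: ref 3 -> HIT, frames=[3,1]
Step 8: ref 3 -> HIT, frames=[3,1]
Step 9: ref 1 -> HIT, frames=[3,1]
Step 10: ref 3 -> HIT, frames=[3,1]
Step 11: ref 1 -> HIT, frames=[3,1]
Step 12: ref 1 -> HIT, frames=[3,1]
Step 13: ref 4 -> FAULT, evict 1, frames=[3,4]
At step 13: evicted page 1

Answer: 1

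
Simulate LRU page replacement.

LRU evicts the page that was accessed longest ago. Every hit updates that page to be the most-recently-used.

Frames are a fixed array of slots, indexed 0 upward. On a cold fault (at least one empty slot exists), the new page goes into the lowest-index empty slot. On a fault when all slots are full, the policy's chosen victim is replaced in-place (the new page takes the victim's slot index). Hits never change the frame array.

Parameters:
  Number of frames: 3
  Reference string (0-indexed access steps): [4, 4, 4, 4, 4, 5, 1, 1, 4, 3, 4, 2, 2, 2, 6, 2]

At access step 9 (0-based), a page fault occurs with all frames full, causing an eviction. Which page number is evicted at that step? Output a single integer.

Step 0: ref 4 -> FAULT, frames=[4,-,-]
Step 1: ref 4 -> HIT, frames=[4,-,-]
Step 2: ref 4 -> HIT, frames=[4,-,-]
Step 3: ref 4 -> HIT, frames=[4,-,-]
Step 4: ref 4 -> HIT, frames=[4,-,-]
Step 5: ref 5 -> FAULT, frames=[4,5,-]
Step 6: ref 1 -> FAULT, frames=[4,5,1]
Step 7: ref 1 -> HIT, frames=[4,5,1]
Step 8: ref 4 -> HIT, frames=[4,5,1]
Step 9: ref 3 -> FAULT, evict 5, frames=[4,3,1]
At step 9: evicted page 5

Answer: 5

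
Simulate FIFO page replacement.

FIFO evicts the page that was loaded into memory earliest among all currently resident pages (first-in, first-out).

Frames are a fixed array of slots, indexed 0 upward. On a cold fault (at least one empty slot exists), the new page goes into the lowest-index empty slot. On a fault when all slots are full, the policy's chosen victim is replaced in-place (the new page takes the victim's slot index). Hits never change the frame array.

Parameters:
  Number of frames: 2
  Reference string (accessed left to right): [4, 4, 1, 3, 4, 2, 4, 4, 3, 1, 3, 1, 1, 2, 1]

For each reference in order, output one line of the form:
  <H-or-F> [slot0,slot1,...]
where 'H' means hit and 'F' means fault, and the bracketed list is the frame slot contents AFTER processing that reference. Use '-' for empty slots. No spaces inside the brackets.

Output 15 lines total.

F [4,-]
H [4,-]
F [4,1]
F [3,1]
F [3,4]
F [2,4]
H [2,4]
H [2,4]
F [2,3]
F [1,3]
H [1,3]
H [1,3]
H [1,3]
F [1,2]
H [1,2]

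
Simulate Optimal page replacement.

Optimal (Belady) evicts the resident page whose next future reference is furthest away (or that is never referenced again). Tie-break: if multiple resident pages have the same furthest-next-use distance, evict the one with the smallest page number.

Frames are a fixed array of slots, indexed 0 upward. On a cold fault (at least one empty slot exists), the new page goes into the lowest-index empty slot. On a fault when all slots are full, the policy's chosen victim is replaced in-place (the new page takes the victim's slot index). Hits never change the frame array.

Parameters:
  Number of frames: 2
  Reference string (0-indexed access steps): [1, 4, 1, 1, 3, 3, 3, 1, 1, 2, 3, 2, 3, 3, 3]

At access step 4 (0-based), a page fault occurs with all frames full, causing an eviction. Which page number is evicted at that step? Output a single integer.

Answer: 4

Derivation:
Step 0: ref 1 -> FAULT, frames=[1,-]
Step 1: ref 4 -> FAULT, frames=[1,4]
Step 2: ref 1 -> HIT, frames=[1,4]
Step 3: ref 1 -> HIT, frames=[1,4]
Step 4: ref 3 -> FAULT, evict 4, frames=[1,3]
At step 4: evicted page 4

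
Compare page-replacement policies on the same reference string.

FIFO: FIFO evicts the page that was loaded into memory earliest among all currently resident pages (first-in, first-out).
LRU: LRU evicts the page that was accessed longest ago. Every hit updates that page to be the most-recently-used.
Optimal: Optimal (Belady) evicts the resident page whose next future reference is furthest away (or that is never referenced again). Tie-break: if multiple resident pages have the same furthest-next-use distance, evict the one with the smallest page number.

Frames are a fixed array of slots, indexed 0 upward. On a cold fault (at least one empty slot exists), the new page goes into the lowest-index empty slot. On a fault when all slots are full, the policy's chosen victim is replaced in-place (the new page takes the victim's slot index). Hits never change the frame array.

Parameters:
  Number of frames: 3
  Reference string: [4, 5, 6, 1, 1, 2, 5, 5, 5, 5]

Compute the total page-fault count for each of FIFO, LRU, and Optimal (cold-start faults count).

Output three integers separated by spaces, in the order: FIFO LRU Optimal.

Answer: 6 6 5

Derivation:
--- FIFO ---
  step 0: ref 4 -> FAULT, frames=[4,-,-] (faults so far: 1)
  step 1: ref 5 -> FAULT, frames=[4,5,-] (faults so far: 2)
  step 2: ref 6 -> FAULT, frames=[4,5,6] (faults so far: 3)
  step 3: ref 1 -> FAULT, evict 4, frames=[1,5,6] (faults so far: 4)
  step 4: ref 1 -> HIT, frames=[1,5,6] (faults so far: 4)
  step 5: ref 2 -> FAULT, evict 5, frames=[1,2,6] (faults so far: 5)
  step 6: ref 5 -> FAULT, evict 6, frames=[1,2,5] (faults so far: 6)
  step 7: ref 5 -> HIT, frames=[1,2,5] (faults so far: 6)
  step 8: ref 5 -> HIT, frames=[1,2,5] (faults so far: 6)
  step 9: ref 5 -> HIT, frames=[1,2,5] (faults so far: 6)
  FIFO total faults: 6
--- LRU ---
  step 0: ref 4 -> FAULT, frames=[4,-,-] (faults so far: 1)
  step 1: ref 5 -> FAULT, frames=[4,5,-] (faults so far: 2)
  step 2: ref 6 -> FAULT, frames=[4,5,6] (faults so far: 3)
  step 3: ref 1 -> FAULT, evict 4, frames=[1,5,6] (faults so far: 4)
  step 4: ref 1 -> HIT, frames=[1,5,6] (faults so far: 4)
  step 5: ref 2 -> FAULT, evict 5, frames=[1,2,6] (faults so far: 5)
  step 6: ref 5 -> FAULT, evict 6, frames=[1,2,5] (faults so far: 6)
  step 7: ref 5 -> HIT, frames=[1,2,5] (faults so far: 6)
  step 8: ref 5 -> HIT, frames=[1,2,5] (faults so far: 6)
  step 9: ref 5 -> HIT, frames=[1,2,5] (faults so far: 6)
  LRU total faults: 6
--- Optimal ---
  step 0: ref 4 -> FAULT, frames=[4,-,-] (faults so far: 1)
  step 1: ref 5 -> FAULT, frames=[4,5,-] (faults so far: 2)
  step 2: ref 6 -> FAULT, frames=[4,5,6] (faults so far: 3)
  step 3: ref 1 -> FAULT, evict 4, frames=[1,5,6] (faults so far: 4)
  step 4: ref 1 -> HIT, frames=[1,5,6] (faults so far: 4)
  step 5: ref 2 -> FAULT, evict 1, frames=[2,5,6] (faults so far: 5)
  step 6: ref 5 -> HIT, frames=[2,5,6] (faults so far: 5)
  step 7: ref 5 -> HIT, frames=[2,5,6] (faults so far: 5)
  step 8: ref 5 -> HIT, frames=[2,5,6] (faults so far: 5)
  step 9: ref 5 -> HIT, frames=[2,5,6] (faults so far: 5)
  Optimal total faults: 5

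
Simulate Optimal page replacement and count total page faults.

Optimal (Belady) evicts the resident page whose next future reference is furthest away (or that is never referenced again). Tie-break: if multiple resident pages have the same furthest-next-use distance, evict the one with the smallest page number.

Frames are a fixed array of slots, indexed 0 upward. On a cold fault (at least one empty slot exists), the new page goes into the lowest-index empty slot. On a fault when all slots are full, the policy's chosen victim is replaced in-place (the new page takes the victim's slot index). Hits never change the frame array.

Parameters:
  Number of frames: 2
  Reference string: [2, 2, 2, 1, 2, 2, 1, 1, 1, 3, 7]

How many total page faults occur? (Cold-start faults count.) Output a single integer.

Answer: 4

Derivation:
Step 0: ref 2 → FAULT, frames=[2,-]
Step 1: ref 2 → HIT, frames=[2,-]
Step 2: ref 2 → HIT, frames=[2,-]
Step 3: ref 1 → FAULT, frames=[2,1]
Step 4: ref 2 → HIT, frames=[2,1]
Step 5: ref 2 → HIT, frames=[2,1]
Step 6: ref 1 → HIT, frames=[2,1]
Step 7: ref 1 → HIT, frames=[2,1]
Step 8: ref 1 → HIT, frames=[2,1]
Step 9: ref 3 → FAULT (evict 1), frames=[2,3]
Step 10: ref 7 → FAULT (evict 2), frames=[7,3]
Total faults: 4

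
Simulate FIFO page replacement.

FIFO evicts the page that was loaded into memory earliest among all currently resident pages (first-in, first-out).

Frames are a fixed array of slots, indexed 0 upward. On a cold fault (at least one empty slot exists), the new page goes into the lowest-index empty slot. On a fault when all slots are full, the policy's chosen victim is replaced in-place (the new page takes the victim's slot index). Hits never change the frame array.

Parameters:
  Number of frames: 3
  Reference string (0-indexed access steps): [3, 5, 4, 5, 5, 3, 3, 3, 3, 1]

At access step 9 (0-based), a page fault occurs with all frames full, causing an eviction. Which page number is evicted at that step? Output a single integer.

Answer: 3

Derivation:
Step 0: ref 3 -> FAULT, frames=[3,-,-]
Step 1: ref 5 -> FAULT, frames=[3,5,-]
Step 2: ref 4 -> FAULT, frames=[3,5,4]
Step 3: ref 5 -> HIT, frames=[3,5,4]
Step 4: ref 5 -> HIT, frames=[3,5,4]
Step 5: ref 3 -> HIT, frames=[3,5,4]
Step 6: ref 3 -> HIT, frames=[3,5,4]
Step 7: ref 3 -> HIT, frames=[3,5,4]
Step 8: ref 3 -> HIT, frames=[3,5,4]
Step 9: ref 1 -> FAULT, evict 3, frames=[1,5,4]
At step 9: evicted page 3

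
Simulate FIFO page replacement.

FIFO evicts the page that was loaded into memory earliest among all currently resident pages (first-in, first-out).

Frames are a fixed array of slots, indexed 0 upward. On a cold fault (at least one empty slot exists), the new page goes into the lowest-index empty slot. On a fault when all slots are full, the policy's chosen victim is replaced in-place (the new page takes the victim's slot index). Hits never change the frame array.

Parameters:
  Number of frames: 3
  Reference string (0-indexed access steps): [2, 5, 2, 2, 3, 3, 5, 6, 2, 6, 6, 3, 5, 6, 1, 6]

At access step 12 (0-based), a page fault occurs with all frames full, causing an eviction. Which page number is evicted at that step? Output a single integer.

Step 0: ref 2 -> FAULT, frames=[2,-,-]
Step 1: ref 5 -> FAULT, frames=[2,5,-]
Step 2: ref 2 -> HIT, frames=[2,5,-]
Step 3: ref 2 -> HIT, frames=[2,5,-]
Step 4: ref 3 -> FAULT, frames=[2,5,3]
Step 5: ref 3 -> HIT, frames=[2,5,3]
Step 6: ref 5 -> HIT, frames=[2,5,3]
Step 7: ref 6 -> FAULT, evict 2, frames=[6,5,3]
Step 8: ref 2 -> FAULT, evict 5, frames=[6,2,3]
Step 9: ref 6 -> HIT, frames=[6,2,3]
Step 10: ref 6 -> HIT, frames=[6,2,3]
Step 11: ref 3 -> HIT, frames=[6,2,3]
Step 12: ref 5 -> FAULT, evict 3, frames=[6,2,5]
At step 12: evicted page 3

Answer: 3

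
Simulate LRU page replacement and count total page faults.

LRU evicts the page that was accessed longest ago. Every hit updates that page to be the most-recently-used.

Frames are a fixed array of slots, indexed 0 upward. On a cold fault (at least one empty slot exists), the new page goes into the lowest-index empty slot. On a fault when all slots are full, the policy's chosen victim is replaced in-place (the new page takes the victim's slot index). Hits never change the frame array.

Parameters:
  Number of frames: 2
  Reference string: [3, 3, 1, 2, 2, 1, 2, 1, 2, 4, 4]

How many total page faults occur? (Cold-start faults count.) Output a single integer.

Answer: 4

Derivation:
Step 0: ref 3 → FAULT, frames=[3,-]
Step 1: ref 3 → HIT, frames=[3,-]
Step 2: ref 1 → FAULT, frames=[3,1]
Step 3: ref 2 → FAULT (evict 3), frames=[2,1]
Step 4: ref 2 → HIT, frames=[2,1]
Step 5: ref 1 → HIT, frames=[2,1]
Step 6: ref 2 → HIT, frames=[2,1]
Step 7: ref 1 → HIT, frames=[2,1]
Step 8: ref 2 → HIT, frames=[2,1]
Step 9: ref 4 → FAULT (evict 1), frames=[2,4]
Step 10: ref 4 → HIT, frames=[2,4]
Total faults: 4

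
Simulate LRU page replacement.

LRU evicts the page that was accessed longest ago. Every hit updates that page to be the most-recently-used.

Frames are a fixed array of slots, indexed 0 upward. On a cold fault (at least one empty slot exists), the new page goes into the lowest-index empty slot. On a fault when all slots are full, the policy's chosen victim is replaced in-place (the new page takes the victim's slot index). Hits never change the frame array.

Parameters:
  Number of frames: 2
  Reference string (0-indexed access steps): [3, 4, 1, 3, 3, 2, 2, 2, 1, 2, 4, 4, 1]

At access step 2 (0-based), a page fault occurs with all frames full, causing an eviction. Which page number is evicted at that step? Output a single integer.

Answer: 3

Derivation:
Step 0: ref 3 -> FAULT, frames=[3,-]
Step 1: ref 4 -> FAULT, frames=[3,4]
Step 2: ref 1 -> FAULT, evict 3, frames=[1,4]
At step 2: evicted page 3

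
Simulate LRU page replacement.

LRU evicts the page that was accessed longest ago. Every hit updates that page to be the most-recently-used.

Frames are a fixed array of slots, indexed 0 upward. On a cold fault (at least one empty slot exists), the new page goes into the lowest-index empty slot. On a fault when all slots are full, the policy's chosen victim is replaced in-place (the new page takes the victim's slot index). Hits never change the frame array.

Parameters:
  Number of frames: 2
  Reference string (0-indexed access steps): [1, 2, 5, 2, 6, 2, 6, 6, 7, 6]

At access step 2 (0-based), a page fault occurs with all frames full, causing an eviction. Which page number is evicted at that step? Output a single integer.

Step 0: ref 1 -> FAULT, frames=[1,-]
Step 1: ref 2 -> FAULT, frames=[1,2]
Step 2: ref 5 -> FAULT, evict 1, frames=[5,2]
At step 2: evicted page 1

Answer: 1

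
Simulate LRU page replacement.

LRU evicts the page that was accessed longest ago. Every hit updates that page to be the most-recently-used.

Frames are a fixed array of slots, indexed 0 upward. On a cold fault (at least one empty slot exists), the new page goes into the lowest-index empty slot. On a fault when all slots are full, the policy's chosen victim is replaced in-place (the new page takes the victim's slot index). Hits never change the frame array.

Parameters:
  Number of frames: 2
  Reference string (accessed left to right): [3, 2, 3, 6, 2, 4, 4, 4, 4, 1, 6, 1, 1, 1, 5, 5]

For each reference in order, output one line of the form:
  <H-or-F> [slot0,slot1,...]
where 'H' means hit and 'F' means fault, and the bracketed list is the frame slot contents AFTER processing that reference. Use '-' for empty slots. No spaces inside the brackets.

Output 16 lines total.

F [3,-]
F [3,2]
H [3,2]
F [3,6]
F [2,6]
F [2,4]
H [2,4]
H [2,4]
H [2,4]
F [1,4]
F [1,6]
H [1,6]
H [1,6]
H [1,6]
F [1,5]
H [1,5]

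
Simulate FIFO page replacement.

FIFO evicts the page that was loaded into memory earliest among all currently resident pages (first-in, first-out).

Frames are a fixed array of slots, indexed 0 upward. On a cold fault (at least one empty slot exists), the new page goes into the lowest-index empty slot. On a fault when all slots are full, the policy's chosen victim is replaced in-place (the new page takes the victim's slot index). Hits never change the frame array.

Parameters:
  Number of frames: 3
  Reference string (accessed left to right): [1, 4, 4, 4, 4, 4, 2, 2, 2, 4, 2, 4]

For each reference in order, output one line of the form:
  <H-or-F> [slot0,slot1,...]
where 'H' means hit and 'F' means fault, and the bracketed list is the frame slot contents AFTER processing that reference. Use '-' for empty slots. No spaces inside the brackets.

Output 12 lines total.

F [1,-,-]
F [1,4,-]
H [1,4,-]
H [1,4,-]
H [1,4,-]
H [1,4,-]
F [1,4,2]
H [1,4,2]
H [1,4,2]
H [1,4,2]
H [1,4,2]
H [1,4,2]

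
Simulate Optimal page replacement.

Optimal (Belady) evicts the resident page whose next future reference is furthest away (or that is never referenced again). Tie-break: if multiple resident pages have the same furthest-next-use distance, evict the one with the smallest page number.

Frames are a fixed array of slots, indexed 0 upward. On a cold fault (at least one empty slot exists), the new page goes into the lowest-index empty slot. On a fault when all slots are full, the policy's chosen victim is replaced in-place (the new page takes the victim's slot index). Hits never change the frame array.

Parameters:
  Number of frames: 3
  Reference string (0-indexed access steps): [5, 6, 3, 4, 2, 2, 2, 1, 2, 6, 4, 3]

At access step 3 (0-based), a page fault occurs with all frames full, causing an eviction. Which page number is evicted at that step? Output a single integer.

Step 0: ref 5 -> FAULT, frames=[5,-,-]
Step 1: ref 6 -> FAULT, frames=[5,6,-]
Step 2: ref 3 -> FAULT, frames=[5,6,3]
Step 3: ref 4 -> FAULT, evict 5, frames=[4,6,3]
At step 3: evicted page 5

Answer: 5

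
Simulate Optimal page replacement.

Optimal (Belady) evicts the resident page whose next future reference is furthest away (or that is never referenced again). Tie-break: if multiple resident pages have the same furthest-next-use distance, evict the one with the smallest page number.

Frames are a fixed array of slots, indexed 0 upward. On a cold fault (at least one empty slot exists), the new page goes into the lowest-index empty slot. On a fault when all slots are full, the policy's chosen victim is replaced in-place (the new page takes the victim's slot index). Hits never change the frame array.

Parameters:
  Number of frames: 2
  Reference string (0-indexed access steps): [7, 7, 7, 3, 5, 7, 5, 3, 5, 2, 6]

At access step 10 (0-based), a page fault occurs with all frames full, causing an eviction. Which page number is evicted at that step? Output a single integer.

Answer: 2

Derivation:
Step 0: ref 7 -> FAULT, frames=[7,-]
Step 1: ref 7 -> HIT, frames=[7,-]
Step 2: ref 7 -> HIT, frames=[7,-]
Step 3: ref 3 -> FAULT, frames=[7,3]
Step 4: ref 5 -> FAULT, evict 3, frames=[7,5]
Step 5: ref 7 -> HIT, frames=[7,5]
Step 6: ref 5 -> HIT, frames=[7,5]
Step 7: ref 3 -> FAULT, evict 7, frames=[3,5]
Step 8: ref 5 -> HIT, frames=[3,5]
Step 9: ref 2 -> FAULT, evict 3, frames=[2,5]
Step 10: ref 6 -> FAULT, evict 2, frames=[6,5]
At step 10: evicted page 2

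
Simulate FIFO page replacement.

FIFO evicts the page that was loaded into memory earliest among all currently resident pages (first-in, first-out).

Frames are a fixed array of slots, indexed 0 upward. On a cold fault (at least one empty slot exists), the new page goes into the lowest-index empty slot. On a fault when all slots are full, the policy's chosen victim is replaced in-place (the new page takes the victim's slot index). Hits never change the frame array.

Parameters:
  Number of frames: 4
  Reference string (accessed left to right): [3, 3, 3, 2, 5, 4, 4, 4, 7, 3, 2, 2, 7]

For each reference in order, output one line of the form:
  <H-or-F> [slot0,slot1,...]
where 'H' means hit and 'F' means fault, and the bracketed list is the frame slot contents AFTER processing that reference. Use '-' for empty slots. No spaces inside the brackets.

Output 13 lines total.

F [3,-,-,-]
H [3,-,-,-]
H [3,-,-,-]
F [3,2,-,-]
F [3,2,5,-]
F [3,2,5,4]
H [3,2,5,4]
H [3,2,5,4]
F [7,2,5,4]
F [7,3,5,4]
F [7,3,2,4]
H [7,3,2,4]
H [7,3,2,4]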